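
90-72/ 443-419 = -145819/ 443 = -329.16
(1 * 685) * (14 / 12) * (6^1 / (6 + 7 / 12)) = 57540 / 79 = 728.35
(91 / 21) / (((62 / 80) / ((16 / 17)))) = 8320 / 1581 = 5.26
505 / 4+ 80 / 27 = 13955 / 108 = 129.21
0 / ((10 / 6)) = 0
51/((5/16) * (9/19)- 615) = -304/3665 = -0.08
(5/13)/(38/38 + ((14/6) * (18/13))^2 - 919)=-65/153378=-0.00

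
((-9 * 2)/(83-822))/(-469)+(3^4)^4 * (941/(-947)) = -14039349319519497/328221677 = -42773985.70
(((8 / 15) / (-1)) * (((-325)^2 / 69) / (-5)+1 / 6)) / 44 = 42227 / 11385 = 3.71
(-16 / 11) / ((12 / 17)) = -68 / 33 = -2.06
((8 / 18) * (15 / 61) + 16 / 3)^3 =36594368 / 226981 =161.22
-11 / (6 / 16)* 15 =-440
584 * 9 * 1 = 5256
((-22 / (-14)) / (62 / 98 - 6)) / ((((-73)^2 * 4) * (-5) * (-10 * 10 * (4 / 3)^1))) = -231 / 11212216000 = -0.00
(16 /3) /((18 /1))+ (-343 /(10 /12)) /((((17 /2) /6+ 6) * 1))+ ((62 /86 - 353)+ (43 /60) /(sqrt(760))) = -210522196 /516645+ 43 * sqrt(190) /22800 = -407.45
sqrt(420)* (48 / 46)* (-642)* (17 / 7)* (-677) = 354661344* sqrt(105) / 161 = 22572654.23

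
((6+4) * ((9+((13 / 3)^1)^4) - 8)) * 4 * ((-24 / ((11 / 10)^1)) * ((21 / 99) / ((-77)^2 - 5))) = -160395200 / 14515281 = -11.05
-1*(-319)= 319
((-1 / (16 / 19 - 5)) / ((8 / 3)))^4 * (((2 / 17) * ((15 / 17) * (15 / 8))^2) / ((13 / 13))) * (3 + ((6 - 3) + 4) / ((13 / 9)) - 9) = -8015963259375 / 326068171360043008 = -0.00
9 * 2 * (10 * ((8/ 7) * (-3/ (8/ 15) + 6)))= 540/ 7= 77.14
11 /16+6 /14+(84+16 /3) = 30391 /336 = 90.45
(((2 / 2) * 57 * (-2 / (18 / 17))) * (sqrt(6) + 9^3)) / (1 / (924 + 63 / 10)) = -730183167 / 10 - 1001623 * sqrt(6) / 10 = -73263663.23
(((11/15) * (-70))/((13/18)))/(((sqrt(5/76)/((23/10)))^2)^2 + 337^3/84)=-7840970199216/50263369738439689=-0.00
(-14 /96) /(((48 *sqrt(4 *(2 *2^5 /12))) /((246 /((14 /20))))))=-205 *sqrt(3) /1536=-0.23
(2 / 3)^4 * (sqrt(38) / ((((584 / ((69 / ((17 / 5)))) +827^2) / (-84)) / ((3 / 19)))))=-51520 * sqrt(38) / 13450029681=-0.00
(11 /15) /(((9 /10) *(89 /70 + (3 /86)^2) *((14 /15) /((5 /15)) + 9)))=28474600 /524793141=0.05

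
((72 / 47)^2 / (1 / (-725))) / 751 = -3758400 / 1658959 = -2.27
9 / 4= 2.25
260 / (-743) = -260 / 743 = -0.35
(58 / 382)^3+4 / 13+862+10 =79015974197 / 90582323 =872.31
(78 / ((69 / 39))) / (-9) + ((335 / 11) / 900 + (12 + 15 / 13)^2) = 1294195049 / 7696260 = 168.16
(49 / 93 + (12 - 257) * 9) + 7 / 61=-12505325 / 5673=-2204.36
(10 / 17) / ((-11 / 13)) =-130 / 187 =-0.70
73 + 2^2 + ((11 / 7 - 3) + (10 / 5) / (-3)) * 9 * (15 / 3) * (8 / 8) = -121 / 7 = -17.29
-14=-14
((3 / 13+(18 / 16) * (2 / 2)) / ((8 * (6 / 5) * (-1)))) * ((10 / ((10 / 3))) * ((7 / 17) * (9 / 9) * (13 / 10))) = -987 / 4352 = -0.23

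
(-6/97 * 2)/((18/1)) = -2/291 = -0.01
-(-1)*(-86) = -86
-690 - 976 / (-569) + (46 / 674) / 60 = -7918826393 / 11505180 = -688.28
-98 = -98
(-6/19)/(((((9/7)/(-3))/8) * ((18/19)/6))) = 112/3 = 37.33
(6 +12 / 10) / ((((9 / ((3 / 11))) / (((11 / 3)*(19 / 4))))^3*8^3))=6859 / 3317760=0.00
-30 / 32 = -15 / 16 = -0.94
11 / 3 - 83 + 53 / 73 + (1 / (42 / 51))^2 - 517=-25502557 / 42924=-594.13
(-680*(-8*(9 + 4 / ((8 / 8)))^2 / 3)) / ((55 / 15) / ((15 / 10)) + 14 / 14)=88970.32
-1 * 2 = -2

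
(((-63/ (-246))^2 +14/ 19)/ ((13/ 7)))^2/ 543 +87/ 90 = 2413954476505111/ 2496306429253520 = 0.97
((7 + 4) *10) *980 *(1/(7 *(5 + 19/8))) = 123200/59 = 2088.14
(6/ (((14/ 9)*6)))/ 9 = 1/ 14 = 0.07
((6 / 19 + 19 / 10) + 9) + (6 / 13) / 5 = 11.31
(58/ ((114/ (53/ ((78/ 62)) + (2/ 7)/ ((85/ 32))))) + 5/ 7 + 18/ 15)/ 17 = 30954346/ 22485645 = 1.38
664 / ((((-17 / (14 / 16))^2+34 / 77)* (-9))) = -178948 / 916623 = -0.20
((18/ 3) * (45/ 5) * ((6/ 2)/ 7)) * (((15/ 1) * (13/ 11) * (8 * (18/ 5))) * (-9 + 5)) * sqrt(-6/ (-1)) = -3639168 * sqrt(6)/ 77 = -115767.59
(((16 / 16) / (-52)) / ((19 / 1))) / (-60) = 1 / 59280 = 0.00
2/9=0.22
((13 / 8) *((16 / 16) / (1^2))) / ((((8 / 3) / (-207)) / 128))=-16146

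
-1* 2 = -2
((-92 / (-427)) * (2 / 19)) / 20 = 46 / 40565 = 0.00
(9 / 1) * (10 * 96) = 8640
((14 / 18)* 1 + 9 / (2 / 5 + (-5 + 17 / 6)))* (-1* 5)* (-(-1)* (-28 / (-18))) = 144130 / 4293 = 33.57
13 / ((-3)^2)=13 / 9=1.44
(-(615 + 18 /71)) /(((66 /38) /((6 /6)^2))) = -354.24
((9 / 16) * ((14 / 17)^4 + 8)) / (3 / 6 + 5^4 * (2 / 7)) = 5564349 / 209387147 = 0.03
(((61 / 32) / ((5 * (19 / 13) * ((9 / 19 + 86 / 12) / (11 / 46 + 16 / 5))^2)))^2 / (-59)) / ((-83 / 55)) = 468544139299992548331 / 14934041086555012073600000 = 0.00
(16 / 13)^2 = 256 / 169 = 1.51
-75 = -75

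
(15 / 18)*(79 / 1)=395 / 6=65.83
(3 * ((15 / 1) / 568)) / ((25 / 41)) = 369 / 2840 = 0.13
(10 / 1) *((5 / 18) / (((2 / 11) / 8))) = 1100 / 9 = 122.22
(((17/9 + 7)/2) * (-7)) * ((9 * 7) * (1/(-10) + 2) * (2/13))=-7448/13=-572.92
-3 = -3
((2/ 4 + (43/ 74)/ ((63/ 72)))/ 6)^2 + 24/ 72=1194499/ 3219888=0.37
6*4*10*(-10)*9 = -21600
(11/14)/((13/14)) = 11/13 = 0.85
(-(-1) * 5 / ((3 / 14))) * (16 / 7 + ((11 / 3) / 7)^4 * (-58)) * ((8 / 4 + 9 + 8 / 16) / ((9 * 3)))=-46534750 / 2250423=-20.68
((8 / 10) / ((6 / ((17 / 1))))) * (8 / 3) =6.04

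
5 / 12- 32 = -379 / 12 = -31.58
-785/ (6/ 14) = -5495/ 3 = -1831.67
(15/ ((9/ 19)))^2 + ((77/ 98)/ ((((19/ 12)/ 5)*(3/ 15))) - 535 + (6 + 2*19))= 627448/ 1197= 524.18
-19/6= -3.17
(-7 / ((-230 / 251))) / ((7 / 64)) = 8032 / 115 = 69.84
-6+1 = -5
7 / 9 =0.78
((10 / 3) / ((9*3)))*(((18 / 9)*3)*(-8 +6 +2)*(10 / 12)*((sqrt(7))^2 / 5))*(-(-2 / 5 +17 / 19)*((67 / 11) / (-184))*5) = 0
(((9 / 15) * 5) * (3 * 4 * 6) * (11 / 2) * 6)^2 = 50808384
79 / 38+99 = 3841 / 38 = 101.08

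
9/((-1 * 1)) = -9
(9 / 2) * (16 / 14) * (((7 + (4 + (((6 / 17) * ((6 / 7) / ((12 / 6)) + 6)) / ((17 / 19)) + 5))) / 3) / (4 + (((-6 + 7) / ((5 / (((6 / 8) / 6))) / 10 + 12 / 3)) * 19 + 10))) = 3599808 / 1855091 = 1.94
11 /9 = 1.22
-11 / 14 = -0.79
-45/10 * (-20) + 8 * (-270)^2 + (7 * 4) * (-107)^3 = -33717914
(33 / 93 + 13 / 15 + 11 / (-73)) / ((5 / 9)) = 109047 / 56575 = 1.93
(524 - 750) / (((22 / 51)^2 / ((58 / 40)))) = -8523477 / 4840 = -1761.05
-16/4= -4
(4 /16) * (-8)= -2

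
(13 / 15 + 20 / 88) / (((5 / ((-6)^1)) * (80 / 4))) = -361 / 5500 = -0.07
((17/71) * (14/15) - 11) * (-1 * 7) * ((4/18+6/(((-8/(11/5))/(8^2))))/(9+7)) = -190483769/383400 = -496.83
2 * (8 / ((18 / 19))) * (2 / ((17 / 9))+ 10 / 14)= 32072 / 1071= 29.95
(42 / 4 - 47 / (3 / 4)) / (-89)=313 / 534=0.59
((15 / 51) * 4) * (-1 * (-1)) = 20 / 17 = 1.18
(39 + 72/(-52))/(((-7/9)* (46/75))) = -330075/4186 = -78.85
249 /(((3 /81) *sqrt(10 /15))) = 8233.96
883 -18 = 865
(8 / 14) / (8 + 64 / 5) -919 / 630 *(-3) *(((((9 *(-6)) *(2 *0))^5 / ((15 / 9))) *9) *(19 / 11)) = 0.03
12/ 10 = 6/ 5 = 1.20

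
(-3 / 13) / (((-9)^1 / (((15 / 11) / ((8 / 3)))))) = 0.01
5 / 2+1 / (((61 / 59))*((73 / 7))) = 23091 / 8906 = 2.59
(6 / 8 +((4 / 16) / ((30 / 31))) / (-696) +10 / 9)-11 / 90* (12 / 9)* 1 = 85079 / 50112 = 1.70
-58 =-58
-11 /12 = -0.92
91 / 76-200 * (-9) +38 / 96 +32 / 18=4934023 / 2736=1803.37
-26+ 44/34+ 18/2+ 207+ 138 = 5598/17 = 329.29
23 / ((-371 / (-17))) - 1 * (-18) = 7069 / 371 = 19.05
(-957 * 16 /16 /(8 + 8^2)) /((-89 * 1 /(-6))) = -319 /356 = -0.90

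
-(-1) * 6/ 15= 2/ 5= 0.40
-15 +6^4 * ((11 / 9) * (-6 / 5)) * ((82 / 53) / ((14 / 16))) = -6262449 / 1855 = -3375.98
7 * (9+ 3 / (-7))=60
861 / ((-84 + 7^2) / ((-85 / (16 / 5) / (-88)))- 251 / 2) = -3.57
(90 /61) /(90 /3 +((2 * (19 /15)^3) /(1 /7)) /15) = 2278125 /49250668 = 0.05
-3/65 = -0.05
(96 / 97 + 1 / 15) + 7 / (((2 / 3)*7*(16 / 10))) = 46417 / 23280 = 1.99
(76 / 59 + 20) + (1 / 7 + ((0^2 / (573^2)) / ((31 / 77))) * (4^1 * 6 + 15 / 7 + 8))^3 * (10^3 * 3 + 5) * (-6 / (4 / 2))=-101077 / 20237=-4.99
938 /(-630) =-67 /45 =-1.49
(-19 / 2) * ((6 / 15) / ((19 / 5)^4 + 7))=-2375 / 134696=-0.02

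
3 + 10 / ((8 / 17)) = 97 / 4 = 24.25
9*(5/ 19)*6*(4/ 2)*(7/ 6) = 630/ 19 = 33.16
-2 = -2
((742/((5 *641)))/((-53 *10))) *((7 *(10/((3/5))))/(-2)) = 0.03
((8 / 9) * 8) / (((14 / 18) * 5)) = 64 / 35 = 1.83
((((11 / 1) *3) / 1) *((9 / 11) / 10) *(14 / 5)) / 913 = 189 / 22825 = 0.01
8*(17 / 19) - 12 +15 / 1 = 10.16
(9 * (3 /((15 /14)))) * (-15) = -378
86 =86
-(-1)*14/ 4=3.50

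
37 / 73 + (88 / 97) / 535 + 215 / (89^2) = 16074607444 / 30007401535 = 0.54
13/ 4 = 3.25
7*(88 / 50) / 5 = 2.46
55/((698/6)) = 165/349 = 0.47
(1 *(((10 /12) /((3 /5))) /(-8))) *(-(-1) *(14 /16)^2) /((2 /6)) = -0.40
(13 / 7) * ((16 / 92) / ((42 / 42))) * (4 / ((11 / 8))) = 1664 / 1771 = 0.94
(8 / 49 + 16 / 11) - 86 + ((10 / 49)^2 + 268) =4850630 / 26411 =183.66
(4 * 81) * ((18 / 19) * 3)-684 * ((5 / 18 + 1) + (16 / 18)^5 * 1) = -41477702 / 124659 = -332.73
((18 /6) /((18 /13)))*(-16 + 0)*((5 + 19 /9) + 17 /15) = -38584 /135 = -285.81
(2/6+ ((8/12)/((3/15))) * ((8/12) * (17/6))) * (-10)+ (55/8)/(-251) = -3595805/54216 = -66.32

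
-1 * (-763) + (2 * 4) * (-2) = 747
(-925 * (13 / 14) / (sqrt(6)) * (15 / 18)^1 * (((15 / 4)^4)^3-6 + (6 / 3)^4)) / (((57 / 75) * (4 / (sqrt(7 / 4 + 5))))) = -195025216324373703125 * sqrt(2) / 142807662592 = -1931320077.12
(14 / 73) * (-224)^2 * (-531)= -373008384 / 73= -5109703.89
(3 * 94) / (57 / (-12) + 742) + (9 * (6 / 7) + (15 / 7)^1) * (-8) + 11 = -464293 / 6881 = -67.47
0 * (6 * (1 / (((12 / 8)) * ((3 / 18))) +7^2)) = 0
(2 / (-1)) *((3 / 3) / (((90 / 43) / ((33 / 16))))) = -473 / 240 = -1.97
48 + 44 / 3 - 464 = -1204 / 3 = -401.33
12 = 12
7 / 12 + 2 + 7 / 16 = 145 / 48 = 3.02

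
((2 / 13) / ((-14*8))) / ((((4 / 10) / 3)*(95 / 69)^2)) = -14283 / 2628080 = -0.01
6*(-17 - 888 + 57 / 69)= -124776 / 23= -5425.04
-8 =-8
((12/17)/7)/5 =0.02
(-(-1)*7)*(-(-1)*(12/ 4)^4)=567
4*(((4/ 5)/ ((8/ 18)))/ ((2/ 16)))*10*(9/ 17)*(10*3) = 9148.24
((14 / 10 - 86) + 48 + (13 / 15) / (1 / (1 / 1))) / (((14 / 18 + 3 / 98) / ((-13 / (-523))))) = -2048592 / 1864495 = -1.10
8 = 8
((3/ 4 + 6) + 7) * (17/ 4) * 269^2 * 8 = 67657535/ 2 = 33828767.50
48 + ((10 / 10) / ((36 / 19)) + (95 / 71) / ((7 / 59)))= 1070039 / 17892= 59.81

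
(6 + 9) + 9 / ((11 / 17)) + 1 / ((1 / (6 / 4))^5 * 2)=23025 / 704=32.71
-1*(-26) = 26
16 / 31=0.52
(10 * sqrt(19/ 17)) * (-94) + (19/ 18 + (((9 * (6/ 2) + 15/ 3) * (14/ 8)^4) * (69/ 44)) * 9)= 13422533/ 3168 -940 * sqrt(323)/ 17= 3243.15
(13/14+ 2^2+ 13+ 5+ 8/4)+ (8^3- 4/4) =7503/14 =535.93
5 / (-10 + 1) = -5 / 9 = -0.56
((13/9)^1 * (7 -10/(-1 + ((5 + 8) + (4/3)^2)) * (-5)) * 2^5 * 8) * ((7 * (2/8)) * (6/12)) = 959504/279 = 3439.08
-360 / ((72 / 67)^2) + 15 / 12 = -22355 / 72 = -310.49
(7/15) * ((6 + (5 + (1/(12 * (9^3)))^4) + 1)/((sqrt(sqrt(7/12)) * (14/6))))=70277506421640193 * sqrt(2) * 3^(1/4) * 7^(3/4)/204976060396450560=2.75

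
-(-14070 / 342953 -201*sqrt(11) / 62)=14070 / 342953 + 201*sqrt(11) / 62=10.79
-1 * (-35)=35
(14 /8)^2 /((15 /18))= 147 /40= 3.68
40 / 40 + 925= 926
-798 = -798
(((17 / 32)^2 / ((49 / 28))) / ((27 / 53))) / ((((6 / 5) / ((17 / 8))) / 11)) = 14321395 / 2322432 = 6.17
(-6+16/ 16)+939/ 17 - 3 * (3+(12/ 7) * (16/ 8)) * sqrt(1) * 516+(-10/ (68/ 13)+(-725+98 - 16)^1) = -2509973/ 238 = -10546.11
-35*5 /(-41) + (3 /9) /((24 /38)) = 7079 /1476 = 4.80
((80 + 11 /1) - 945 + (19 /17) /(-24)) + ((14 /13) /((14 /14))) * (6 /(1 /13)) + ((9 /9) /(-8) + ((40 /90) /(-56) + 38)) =-3136657 /4284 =-732.18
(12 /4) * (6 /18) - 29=-28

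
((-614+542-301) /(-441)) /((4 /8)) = 746 /441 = 1.69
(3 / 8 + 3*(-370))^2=78801129 / 64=1231267.64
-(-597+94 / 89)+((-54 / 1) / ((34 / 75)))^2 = 380283896 / 25721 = 14784.96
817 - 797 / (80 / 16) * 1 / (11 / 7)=39356 / 55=715.56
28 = 28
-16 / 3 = -5.33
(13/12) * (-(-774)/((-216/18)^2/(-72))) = -1677/4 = -419.25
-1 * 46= -46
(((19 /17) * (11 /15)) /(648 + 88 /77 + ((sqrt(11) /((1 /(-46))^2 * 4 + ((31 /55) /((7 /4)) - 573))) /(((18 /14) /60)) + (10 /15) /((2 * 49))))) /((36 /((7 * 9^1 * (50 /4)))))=60339398825182897 * sqrt(11) /17403581442754823541010 + 240335565185836799518 /8701790721377411770505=0.03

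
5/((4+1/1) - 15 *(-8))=0.04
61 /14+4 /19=1215 /266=4.57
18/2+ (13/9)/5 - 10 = -32/45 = -0.71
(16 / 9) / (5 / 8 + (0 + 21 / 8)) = 64 / 117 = 0.55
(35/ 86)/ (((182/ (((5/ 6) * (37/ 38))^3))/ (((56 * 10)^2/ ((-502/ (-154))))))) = 2986152640625/ 25984244637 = 114.92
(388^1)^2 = 150544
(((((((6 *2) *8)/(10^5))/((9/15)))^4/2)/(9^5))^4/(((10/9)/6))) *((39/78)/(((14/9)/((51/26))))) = 17/526531434657271430951896995509287080494686961174011230468750000000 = 0.00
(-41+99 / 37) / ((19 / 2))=-2836 / 703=-4.03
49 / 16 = 3.06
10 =10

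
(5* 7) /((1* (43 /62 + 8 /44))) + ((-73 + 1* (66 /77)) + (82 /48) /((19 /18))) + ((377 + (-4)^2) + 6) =117023993 /317604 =368.46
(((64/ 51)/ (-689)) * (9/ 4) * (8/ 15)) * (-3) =384/ 58565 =0.01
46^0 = 1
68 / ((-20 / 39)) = -663 / 5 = -132.60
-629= -629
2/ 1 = 2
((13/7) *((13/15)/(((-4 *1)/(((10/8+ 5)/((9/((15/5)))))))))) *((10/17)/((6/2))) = -4225/25704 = -0.16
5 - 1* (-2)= 7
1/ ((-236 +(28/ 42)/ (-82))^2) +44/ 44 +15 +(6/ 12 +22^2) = 843525554099/ 1685365682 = 500.50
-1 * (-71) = 71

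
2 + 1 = 3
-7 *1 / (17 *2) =-7 / 34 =-0.21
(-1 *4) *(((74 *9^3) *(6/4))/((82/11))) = -1780218/41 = -43419.95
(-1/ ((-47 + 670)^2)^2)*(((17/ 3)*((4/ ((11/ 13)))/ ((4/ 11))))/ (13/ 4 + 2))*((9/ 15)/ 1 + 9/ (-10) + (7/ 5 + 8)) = -5746/ 6778985428845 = -0.00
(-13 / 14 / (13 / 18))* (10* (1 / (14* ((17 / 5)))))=-225 / 833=-0.27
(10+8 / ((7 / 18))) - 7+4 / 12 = 502 / 21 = 23.90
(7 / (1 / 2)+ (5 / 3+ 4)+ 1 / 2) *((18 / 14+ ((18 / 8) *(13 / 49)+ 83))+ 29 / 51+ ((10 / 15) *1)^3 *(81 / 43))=4473280097 / 2578968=1734.52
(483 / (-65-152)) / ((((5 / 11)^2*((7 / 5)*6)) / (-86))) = 119669 / 1085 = 110.29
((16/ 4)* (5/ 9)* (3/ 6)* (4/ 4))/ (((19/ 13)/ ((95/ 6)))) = 325/ 27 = 12.04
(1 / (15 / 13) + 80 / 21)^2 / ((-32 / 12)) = -8.20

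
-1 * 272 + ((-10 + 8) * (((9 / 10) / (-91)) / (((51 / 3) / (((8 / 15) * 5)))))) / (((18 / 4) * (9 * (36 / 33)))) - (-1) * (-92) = -364.00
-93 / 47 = -1.98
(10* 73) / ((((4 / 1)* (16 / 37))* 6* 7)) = 13505 / 1344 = 10.05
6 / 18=1 / 3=0.33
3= 3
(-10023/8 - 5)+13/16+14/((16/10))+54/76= -379271/304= -1247.60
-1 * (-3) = 3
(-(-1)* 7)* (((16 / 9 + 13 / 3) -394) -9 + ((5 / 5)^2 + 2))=-24815 / 9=-2757.22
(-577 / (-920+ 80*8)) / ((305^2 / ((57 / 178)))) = 32889 / 4636366000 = 0.00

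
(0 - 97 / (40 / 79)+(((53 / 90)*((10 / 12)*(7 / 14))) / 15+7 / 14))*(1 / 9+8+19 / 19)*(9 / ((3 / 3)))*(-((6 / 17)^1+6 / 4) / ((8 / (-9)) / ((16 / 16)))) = -32658.38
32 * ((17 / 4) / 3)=136 / 3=45.33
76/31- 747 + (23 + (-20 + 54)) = -21314/31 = -687.55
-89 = -89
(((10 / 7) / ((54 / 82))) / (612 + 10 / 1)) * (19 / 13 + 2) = 1025 / 84903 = 0.01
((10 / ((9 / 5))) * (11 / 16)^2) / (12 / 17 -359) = -51425 / 7016832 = -0.01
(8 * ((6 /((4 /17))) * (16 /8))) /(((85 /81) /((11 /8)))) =2673 /5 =534.60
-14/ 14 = -1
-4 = -4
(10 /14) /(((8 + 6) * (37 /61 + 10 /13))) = 3965 /106918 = 0.04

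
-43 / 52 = -0.83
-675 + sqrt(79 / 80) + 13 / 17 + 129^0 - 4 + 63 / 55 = -632144 / 935 + sqrt(395) / 20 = -675.10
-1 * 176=-176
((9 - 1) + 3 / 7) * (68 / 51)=236 / 21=11.24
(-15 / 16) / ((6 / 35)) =-175 / 32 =-5.47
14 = 14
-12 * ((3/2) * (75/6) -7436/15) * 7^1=200333/5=40066.60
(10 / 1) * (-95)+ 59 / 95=-90191 / 95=-949.38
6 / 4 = 3 / 2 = 1.50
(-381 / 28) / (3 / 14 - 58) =381 / 1618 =0.24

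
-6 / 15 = -2 / 5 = -0.40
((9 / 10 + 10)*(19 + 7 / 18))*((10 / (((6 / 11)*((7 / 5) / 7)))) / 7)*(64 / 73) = 33476080 / 13797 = 2426.33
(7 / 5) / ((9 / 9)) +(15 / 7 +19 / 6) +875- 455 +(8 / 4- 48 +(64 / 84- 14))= 25723 / 70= 367.47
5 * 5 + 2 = 27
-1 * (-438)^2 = -191844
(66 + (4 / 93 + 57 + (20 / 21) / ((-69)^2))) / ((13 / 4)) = 1525445924 / 40292343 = 37.86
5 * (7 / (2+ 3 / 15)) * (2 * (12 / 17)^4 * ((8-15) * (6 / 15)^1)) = -20321280 / 918731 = -22.12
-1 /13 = -0.08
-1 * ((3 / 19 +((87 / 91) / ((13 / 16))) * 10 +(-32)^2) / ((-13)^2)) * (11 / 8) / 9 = -256129247 / 273500136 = -0.94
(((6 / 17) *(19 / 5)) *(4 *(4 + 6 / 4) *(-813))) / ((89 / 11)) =-22429044 / 7565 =-2964.84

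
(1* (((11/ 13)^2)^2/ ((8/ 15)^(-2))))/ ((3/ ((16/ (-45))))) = -14992384/ 867540375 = -0.02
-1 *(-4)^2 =-16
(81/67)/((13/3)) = 243/871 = 0.28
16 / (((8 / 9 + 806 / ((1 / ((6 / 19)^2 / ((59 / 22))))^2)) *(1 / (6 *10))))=489939193080 / 1022419033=479.20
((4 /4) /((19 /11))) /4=11 /76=0.14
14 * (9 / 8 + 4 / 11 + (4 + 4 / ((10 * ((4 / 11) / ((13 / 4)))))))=6979 / 55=126.89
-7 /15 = -0.47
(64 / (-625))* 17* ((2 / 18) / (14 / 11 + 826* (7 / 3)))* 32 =-95744 / 29833125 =-0.00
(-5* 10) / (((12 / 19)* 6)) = -475 / 36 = -13.19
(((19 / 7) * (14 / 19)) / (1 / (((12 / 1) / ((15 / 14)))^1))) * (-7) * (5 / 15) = -784 / 15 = -52.27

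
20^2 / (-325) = -16 / 13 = -1.23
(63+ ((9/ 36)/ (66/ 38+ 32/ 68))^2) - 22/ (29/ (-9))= 16474181141/ 235883216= 69.84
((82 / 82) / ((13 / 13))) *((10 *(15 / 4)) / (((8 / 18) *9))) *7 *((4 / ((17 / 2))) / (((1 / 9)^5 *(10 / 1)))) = 6200145 / 34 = 182357.21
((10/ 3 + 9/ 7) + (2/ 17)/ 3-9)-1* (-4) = -122/ 357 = -0.34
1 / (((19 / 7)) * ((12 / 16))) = 28 / 57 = 0.49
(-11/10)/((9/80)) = -88/9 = -9.78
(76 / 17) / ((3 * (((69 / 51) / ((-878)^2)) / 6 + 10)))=117174368 / 786301703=0.15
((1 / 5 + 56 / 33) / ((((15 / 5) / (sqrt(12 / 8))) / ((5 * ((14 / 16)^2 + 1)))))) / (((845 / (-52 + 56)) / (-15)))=-0.49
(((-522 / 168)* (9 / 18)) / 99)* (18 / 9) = -29 / 924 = -0.03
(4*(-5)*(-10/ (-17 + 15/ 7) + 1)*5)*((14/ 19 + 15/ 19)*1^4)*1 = -63075/ 247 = -255.36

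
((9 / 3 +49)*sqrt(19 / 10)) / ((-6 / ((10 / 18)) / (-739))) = 9607*sqrt(190) / 27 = 4904.57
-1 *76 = -76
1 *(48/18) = 2.67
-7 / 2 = -3.50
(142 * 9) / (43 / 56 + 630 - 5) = 23856 / 11681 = 2.04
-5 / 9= -0.56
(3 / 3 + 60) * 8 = 488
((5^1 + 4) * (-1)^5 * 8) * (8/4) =-144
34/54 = 17/27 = 0.63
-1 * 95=-95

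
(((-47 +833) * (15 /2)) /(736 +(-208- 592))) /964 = -5895 /61696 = -0.10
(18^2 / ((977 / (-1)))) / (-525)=108 / 170975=0.00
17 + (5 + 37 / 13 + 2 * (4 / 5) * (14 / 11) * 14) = 38149 / 715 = 53.36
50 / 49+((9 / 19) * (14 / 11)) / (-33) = 1.00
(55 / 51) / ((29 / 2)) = 110 / 1479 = 0.07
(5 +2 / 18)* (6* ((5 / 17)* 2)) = 920 / 51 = 18.04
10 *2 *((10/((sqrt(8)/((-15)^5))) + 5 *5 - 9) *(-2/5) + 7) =21478380.48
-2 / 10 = -1 / 5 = -0.20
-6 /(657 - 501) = -1 /26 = -0.04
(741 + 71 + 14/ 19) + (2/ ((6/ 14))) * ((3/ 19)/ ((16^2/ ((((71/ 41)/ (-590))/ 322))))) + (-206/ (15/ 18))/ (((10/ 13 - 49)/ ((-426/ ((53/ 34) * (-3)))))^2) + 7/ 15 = -1199262132792488373/ 17476239231418880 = -68.62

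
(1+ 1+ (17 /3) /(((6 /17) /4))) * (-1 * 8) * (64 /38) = -892.26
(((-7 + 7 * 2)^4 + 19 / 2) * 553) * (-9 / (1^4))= -23994117 / 2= -11997058.50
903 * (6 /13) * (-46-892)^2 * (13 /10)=2383497396 /5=476699479.20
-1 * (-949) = 949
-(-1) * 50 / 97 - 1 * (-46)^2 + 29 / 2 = -407591 / 194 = -2100.98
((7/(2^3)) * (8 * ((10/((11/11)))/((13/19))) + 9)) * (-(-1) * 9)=103131/104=991.64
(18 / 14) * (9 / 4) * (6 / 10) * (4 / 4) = 243 / 140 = 1.74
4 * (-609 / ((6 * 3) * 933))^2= 41209 / 7834401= 0.01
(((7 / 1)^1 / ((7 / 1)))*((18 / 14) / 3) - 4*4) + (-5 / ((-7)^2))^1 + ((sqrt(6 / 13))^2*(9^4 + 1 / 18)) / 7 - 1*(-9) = 813940 / 1911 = 425.92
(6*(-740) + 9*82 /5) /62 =-10731 /155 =-69.23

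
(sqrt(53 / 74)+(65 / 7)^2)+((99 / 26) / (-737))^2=sqrt(3922) / 74+12821036869 / 148693636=87.07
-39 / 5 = -7.80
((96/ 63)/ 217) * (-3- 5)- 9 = -41269/ 4557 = -9.06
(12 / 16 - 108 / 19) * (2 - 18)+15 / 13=19785 / 247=80.10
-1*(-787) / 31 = 787 / 31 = 25.39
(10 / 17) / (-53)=-10 / 901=-0.01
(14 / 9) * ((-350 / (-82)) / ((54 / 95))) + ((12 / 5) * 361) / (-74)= -50483 / 1843155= -0.03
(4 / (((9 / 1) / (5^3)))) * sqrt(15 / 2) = 250 * sqrt(30) / 9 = 152.15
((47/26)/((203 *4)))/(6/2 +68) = 0.00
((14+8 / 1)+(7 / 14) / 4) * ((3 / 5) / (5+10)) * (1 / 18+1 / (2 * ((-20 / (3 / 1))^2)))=28379 / 480000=0.06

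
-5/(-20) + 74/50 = 173/100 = 1.73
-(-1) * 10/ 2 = 5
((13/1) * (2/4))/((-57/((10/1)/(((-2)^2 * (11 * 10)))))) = -13/5016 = -0.00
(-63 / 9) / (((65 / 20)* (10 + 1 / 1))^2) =-112 / 20449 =-0.01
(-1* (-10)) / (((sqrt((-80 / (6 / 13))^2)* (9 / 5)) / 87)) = 2.79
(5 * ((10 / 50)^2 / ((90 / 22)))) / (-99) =-1 / 2025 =-0.00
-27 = -27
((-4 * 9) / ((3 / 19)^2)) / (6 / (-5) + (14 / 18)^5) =426333780 / 270259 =1577.50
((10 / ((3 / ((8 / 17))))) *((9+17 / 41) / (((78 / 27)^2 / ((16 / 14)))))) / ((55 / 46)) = 15341184 / 9070061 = 1.69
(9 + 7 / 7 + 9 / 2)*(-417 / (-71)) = 12093 / 142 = 85.16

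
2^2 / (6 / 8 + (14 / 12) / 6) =72 / 17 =4.24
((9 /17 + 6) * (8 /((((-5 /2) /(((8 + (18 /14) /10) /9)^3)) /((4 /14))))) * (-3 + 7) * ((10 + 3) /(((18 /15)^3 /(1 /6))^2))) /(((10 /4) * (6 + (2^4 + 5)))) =-443049121645 /14056304088456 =-0.03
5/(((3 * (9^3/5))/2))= 50/2187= 0.02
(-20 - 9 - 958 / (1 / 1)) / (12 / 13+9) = -4277 / 43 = -99.47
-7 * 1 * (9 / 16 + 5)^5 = -39088416143 / 1048576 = -37277.62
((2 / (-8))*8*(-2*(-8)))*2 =-64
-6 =-6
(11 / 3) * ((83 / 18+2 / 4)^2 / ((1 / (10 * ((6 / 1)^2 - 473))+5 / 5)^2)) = 444499444400 / 4638423123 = 95.83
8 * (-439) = -3512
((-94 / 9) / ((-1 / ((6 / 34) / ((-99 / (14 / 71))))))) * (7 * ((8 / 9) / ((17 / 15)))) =-368480 / 18282429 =-0.02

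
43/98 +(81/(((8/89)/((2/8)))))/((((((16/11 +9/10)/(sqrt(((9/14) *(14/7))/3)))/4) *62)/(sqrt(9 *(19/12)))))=43/98 +1189485 *sqrt(133)/899248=15.69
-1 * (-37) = 37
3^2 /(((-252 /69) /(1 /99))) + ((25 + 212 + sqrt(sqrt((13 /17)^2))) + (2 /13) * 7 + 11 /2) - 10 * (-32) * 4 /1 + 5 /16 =sqrt(221) /17 + 73218643 /48048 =1524.74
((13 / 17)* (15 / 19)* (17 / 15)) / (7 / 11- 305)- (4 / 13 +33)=-27545855 / 826956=-33.31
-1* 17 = -17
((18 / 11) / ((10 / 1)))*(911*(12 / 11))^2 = 1075577616 / 6655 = 161619.48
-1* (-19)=19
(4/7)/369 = 4/2583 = 0.00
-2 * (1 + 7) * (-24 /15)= 25.60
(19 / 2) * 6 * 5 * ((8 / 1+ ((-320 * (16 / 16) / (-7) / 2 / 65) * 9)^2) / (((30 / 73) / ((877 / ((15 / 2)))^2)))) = 170838549.99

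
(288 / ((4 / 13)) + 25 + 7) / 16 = 121 / 2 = 60.50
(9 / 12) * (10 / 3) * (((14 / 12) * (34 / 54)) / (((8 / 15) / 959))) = 2853025 / 864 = 3302.11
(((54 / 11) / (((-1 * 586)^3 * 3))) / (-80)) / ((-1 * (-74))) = 9 / 6552050623360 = 0.00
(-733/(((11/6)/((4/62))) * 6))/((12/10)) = -3665/1023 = -3.58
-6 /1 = -6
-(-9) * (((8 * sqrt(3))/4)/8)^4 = 81/256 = 0.32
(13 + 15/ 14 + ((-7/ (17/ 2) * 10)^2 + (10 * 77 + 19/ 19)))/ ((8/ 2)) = 3450799/ 16184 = 213.22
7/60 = 0.12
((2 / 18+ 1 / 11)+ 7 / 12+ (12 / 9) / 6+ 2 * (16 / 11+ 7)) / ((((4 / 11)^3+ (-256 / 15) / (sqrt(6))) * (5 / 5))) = -1904428075 * sqrt(6) / 1813992064 - 64387125 / 3627984128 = -2.59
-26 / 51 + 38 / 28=605 / 714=0.85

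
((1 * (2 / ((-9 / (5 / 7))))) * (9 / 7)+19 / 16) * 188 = 36237 / 196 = 184.88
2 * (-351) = -702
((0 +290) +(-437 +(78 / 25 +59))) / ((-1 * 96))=1061 / 1200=0.88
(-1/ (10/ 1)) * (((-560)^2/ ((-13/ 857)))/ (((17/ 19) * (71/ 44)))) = 22467934720/ 15691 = 1431899.48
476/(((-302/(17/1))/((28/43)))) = -113288/6493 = -17.45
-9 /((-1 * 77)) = 9 /77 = 0.12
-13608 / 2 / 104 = -1701 / 26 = -65.42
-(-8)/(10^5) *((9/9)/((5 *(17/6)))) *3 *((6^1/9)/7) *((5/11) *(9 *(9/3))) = 81/4090625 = 0.00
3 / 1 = 3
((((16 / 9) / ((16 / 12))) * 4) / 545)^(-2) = 2673225 / 256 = 10442.29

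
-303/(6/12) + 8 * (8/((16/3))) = -594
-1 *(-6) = 6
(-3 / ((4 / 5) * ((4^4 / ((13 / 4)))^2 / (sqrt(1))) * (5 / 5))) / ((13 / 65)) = -12675 / 4194304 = -0.00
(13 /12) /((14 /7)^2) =13 /48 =0.27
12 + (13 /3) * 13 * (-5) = -809 /3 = -269.67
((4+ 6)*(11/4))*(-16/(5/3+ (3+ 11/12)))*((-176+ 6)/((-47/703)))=-631012800/3149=-200385.14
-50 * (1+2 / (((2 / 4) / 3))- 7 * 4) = 750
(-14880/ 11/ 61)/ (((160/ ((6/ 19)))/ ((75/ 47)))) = -41850/ 599203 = -0.07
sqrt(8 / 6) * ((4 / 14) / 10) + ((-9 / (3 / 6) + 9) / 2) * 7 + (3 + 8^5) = 2 * sqrt(3) / 105 + 65479 / 2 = 32739.53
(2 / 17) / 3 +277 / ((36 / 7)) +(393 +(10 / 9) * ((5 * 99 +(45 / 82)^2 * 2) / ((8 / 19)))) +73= 3760655023 / 2057544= 1827.74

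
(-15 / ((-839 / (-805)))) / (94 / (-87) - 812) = 1050525 / 59349182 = 0.02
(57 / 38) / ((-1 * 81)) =-0.02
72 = 72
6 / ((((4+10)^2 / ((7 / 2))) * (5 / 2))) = 3 / 70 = 0.04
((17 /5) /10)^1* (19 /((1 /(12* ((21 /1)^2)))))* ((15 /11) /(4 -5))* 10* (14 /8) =-8973909 /11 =-815809.91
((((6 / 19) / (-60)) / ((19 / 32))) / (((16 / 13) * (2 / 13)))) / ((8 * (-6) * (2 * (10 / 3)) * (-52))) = -13 / 4620800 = -0.00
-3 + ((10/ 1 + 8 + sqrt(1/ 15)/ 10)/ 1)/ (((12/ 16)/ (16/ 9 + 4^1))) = 104* sqrt(15)/ 2025 + 407/ 3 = 135.87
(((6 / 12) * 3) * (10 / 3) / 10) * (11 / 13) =11 / 26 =0.42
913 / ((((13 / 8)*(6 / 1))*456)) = 913 / 4446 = 0.21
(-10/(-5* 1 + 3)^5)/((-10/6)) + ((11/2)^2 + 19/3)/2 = 869/48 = 18.10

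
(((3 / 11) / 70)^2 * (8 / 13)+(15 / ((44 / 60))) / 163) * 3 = 118251927 / 314088775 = 0.38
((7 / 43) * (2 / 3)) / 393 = 14 / 50697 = 0.00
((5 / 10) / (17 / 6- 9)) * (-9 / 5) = 27 / 185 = 0.15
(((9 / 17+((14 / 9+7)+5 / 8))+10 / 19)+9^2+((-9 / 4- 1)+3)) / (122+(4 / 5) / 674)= 3565421245 / 4780782432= 0.75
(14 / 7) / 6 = 1 / 3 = 0.33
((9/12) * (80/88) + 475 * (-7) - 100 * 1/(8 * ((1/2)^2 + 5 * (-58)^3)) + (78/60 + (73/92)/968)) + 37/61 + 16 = -31859650969648459/9635720717920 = -3306.41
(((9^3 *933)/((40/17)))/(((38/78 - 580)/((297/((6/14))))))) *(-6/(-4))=-937512765189/1808080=-518512.88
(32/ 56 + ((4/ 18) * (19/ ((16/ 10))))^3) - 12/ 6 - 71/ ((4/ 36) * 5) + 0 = -181016963/ 1632960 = -110.85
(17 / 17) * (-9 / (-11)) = 0.82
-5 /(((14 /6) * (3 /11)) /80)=-4400 /7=-628.57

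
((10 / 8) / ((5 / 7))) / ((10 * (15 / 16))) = 14 / 75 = 0.19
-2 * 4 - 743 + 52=-699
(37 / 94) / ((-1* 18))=-37 / 1692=-0.02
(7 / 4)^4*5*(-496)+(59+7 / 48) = -23200.54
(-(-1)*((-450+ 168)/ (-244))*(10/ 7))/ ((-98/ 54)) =-0.91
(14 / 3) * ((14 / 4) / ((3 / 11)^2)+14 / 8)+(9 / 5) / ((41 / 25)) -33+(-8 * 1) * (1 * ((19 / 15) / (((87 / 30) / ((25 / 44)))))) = 136924813 / 706266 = 193.87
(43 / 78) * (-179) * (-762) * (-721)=-704791199 / 13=-54214707.62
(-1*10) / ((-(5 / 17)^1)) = 34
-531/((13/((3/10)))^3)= -14337/2197000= -0.01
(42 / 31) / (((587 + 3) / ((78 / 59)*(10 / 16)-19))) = -90069 / 2158220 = -0.04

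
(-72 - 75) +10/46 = -3376/23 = -146.78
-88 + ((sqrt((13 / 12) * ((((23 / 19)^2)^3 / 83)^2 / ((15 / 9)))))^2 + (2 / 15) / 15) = -1207469296746672917663983 / 13722773829702104816100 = -87.99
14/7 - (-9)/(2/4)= 20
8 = 8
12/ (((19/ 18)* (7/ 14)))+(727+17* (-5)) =12630/ 19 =664.74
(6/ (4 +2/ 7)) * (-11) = -77/ 5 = -15.40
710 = 710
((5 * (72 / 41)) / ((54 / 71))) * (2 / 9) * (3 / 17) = 2840 / 6273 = 0.45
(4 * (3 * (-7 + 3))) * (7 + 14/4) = -504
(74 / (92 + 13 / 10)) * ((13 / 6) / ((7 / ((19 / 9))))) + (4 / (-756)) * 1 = 90457 / 176337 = 0.51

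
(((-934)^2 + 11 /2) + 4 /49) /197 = 85491435 /19306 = 4428.23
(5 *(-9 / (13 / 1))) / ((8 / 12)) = -135 / 26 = -5.19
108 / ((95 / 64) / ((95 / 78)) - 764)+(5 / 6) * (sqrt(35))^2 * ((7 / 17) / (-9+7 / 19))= -625931443 / 408313752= -1.53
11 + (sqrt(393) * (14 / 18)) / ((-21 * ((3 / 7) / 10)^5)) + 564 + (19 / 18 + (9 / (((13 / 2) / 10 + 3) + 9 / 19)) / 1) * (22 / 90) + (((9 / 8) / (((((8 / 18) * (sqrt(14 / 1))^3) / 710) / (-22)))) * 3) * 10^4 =-593071875 * sqrt(14) / 98 - 1680700000 * sqrt(393) / 6561 + 730834913 / 1269270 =-27721291.22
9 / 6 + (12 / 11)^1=2.59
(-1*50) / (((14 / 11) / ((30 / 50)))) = -165 / 7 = -23.57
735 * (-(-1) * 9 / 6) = 2205 / 2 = 1102.50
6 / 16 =3 / 8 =0.38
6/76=3/38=0.08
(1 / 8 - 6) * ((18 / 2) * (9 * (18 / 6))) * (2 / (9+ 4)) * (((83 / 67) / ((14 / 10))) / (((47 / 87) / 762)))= -3342709215 / 12194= -274127.38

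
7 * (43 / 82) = 301 / 82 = 3.67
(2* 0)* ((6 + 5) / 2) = 0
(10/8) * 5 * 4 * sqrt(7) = 25 * sqrt(7) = 66.14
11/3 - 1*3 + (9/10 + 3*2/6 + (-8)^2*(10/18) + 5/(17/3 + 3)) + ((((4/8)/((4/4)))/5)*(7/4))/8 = 38.72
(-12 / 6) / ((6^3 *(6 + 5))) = -1 / 1188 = -0.00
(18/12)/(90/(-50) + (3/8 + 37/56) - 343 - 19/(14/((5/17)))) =-3570/819109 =-0.00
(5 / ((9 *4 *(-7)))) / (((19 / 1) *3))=-5 / 14364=-0.00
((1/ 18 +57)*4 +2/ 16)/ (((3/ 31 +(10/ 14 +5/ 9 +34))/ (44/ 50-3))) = -189087941/ 13814200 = -13.69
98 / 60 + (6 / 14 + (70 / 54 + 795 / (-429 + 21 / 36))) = 275459 / 183330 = 1.50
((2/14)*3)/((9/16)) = 16/21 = 0.76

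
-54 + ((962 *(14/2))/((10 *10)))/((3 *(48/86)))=-49619/3600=-13.78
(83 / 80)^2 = 6889 / 6400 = 1.08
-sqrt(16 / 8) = -sqrt(2) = -1.41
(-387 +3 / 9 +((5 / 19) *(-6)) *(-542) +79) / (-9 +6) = -182.71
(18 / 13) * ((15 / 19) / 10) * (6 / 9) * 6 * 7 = 756 / 247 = 3.06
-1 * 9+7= -2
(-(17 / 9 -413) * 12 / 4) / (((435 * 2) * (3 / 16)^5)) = 387973120 / 63423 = 6117.23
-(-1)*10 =10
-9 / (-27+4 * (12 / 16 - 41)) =9 / 188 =0.05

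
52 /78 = 2 /3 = 0.67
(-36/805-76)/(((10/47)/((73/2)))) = -52508024/4025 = -13045.47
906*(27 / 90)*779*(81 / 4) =85751541 / 20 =4287577.05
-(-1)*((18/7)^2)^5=3570467226624/282475249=12639.93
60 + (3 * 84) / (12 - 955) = 56328 / 943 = 59.73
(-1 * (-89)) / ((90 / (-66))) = -979 / 15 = -65.27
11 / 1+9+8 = 28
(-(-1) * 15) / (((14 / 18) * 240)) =9 / 112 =0.08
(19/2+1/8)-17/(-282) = 10925/1128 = 9.69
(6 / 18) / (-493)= -1 / 1479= -0.00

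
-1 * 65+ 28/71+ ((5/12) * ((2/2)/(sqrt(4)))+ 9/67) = -7336775/114168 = -64.26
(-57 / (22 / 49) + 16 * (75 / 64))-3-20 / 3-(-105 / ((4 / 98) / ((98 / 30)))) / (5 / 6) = 6577777 / 660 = 9966.33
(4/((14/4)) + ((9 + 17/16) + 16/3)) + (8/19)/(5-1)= 16.64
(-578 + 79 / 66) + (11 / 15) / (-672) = -63956041 / 110880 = -576.80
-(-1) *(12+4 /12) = 37 /3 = 12.33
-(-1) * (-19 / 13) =-19 / 13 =-1.46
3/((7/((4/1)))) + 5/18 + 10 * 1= 1511/126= 11.99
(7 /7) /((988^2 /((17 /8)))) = 17 /7809152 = 0.00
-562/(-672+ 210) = 281/231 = 1.22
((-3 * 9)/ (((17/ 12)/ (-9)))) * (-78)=-227448/ 17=-13379.29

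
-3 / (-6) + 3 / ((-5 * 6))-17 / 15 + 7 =94 / 15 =6.27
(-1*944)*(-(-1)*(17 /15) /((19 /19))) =-16048 /15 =-1069.87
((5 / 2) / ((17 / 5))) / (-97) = -25 / 3298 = -0.01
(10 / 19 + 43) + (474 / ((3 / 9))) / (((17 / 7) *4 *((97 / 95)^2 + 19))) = 50.83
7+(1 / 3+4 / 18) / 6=383 / 54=7.09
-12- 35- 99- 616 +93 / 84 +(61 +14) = -19205 / 28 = -685.89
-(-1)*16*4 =64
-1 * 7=-7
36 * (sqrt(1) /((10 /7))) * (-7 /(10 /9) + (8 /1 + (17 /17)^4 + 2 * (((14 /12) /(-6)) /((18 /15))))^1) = 8981 /150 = 59.87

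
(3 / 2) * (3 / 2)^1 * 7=63 / 4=15.75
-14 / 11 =-1.27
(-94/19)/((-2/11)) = 517/19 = 27.21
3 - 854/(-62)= 16.77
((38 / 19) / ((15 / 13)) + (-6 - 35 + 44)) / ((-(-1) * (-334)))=-71 / 5010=-0.01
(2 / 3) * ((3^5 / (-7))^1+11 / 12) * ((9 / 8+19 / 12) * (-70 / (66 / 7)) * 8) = 6458725 / 1782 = 3624.42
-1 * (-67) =67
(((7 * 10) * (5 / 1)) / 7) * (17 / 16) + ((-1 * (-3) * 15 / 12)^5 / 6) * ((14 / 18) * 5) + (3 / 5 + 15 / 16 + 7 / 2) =5517459 / 10240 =538.81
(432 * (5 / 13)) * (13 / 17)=2160 / 17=127.06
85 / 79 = 1.08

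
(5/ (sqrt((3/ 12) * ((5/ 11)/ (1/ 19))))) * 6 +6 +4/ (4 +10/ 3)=72/ 11 +12 * sqrt(1045)/ 19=26.96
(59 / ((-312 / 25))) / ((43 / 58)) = -42775 / 6708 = -6.38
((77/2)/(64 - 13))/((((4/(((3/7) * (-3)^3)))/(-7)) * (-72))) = -231/1088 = -0.21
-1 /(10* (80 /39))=-39 /800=-0.05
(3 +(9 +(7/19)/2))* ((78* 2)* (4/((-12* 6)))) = -6019/57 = -105.60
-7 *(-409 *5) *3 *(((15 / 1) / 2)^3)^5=18805353122406005859375 / 32768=573893833081237971.78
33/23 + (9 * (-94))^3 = -13926401895/23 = -605495734.57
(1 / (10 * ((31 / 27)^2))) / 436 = 729 / 4189960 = 0.00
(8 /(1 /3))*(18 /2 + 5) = 336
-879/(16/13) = -11427/16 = -714.19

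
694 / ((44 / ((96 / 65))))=16656 / 715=23.30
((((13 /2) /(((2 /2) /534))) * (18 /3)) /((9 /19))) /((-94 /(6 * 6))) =-791388 /47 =-16838.04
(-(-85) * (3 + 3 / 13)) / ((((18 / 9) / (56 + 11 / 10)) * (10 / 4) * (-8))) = -392.01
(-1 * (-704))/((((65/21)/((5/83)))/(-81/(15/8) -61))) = -7702464/5395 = -1427.70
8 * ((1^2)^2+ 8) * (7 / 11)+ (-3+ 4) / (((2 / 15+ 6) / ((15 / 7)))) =327051 / 7084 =46.17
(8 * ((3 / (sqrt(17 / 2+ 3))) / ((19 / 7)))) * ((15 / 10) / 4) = 63 * sqrt(46) / 437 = 0.98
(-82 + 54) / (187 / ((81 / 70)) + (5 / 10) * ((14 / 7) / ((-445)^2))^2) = -22234281654375 / 128327489795353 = -0.17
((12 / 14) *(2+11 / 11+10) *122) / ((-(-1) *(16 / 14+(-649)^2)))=3172 / 982805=0.00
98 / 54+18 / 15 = 407 / 135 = 3.01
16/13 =1.23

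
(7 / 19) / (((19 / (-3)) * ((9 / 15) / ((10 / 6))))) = -175 / 1083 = -0.16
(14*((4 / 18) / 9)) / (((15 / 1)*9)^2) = 0.00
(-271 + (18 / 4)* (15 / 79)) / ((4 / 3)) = -128049 / 632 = -202.61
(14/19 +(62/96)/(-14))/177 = 8819/2259936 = 0.00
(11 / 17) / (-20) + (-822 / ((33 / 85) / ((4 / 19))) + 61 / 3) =-90695437 / 213180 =-425.44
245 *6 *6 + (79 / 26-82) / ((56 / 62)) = 8732.58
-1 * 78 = -78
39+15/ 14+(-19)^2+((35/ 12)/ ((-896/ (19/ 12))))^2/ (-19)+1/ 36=401.10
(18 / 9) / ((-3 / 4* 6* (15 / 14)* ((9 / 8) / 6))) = -896 / 405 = -2.21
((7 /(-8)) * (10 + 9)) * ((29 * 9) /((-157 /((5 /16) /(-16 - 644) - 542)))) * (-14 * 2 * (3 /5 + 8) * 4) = 797371969611 /55264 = 14428415.78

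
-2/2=-1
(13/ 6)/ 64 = 13/ 384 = 0.03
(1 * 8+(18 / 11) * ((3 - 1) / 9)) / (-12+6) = -1.39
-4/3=-1.33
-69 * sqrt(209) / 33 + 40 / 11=40 / 11- 23 * sqrt(209) / 11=-26.59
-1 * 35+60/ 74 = -1265/ 37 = -34.19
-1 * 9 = -9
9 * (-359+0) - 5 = -3236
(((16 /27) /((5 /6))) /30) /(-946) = -8 /319275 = -0.00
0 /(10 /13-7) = 0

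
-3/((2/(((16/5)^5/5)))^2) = -824633720832/244140625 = -3377.70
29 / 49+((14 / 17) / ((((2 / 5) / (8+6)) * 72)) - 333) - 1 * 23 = -10645975 / 29988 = -355.01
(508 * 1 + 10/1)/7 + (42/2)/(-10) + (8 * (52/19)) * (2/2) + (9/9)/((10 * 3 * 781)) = 20877311/222585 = 93.79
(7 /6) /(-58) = -0.02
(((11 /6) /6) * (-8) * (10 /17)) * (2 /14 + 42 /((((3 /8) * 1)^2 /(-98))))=135223660 /3213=42086.42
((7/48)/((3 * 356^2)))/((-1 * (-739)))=7/13486738176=0.00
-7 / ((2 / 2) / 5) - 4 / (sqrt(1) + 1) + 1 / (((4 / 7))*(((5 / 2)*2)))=-733 / 20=-36.65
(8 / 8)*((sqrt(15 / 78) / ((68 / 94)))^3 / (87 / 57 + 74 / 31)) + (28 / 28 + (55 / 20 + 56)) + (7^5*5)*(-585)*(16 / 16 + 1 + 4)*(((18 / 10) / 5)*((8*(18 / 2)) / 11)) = -30581745659 / 44 + 61151747*sqrt(130) / 12248541344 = -695039674.01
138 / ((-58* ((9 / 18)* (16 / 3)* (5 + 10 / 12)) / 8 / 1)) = -1242 / 1015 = -1.22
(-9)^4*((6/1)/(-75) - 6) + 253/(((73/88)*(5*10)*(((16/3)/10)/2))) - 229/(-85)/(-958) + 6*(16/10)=-1184669634611/29721950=-39858.41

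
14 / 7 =2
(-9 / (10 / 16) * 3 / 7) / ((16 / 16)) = -216 / 35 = -6.17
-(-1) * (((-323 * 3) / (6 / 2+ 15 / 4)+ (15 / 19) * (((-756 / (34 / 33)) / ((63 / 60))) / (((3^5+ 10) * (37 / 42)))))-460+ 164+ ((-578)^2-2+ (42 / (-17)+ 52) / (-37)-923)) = 823090891489 / 2473857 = 332715.63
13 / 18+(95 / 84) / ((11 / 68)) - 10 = -3169 / 1386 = -2.29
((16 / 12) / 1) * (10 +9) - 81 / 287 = 21569 / 861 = 25.05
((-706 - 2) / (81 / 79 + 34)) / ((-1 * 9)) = 18644 / 8301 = 2.25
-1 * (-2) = 2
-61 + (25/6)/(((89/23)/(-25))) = -46949/534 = -87.92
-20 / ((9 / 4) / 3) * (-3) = 80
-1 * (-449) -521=-72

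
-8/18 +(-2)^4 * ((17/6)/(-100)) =-0.90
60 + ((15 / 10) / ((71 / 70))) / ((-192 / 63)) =270435 / 4544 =59.51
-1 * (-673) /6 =673 /6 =112.17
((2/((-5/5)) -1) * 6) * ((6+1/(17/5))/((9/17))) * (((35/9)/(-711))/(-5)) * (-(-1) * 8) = -11984/6399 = -1.87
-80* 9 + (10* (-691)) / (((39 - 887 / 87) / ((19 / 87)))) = -967805 / 1253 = -772.39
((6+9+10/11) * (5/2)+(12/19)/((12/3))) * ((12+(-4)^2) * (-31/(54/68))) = -246292396/5643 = -43645.65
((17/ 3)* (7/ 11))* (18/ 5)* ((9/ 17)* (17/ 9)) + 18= 1704/ 55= 30.98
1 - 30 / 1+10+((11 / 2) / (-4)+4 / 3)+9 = -241 / 24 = -10.04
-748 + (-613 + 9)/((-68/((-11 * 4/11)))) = -13320/17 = -783.53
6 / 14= 3 / 7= 0.43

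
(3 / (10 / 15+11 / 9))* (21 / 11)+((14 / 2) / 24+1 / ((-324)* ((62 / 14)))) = 12482911 / 3756456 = 3.32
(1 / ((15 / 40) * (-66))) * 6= -8 / 33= -0.24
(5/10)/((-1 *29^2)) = -1/1682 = -0.00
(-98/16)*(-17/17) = 49/8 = 6.12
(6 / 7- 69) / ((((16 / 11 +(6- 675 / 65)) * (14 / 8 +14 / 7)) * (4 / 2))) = 45474 / 14665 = 3.10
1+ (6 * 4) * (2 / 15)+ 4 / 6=73 / 15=4.87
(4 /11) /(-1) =-4 /11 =-0.36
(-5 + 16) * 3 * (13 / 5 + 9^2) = 13794 / 5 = 2758.80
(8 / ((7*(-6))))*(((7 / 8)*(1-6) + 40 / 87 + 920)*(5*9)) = -455425 / 58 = -7852.16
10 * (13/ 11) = 130/ 11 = 11.82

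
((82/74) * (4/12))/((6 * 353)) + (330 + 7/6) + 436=90179695/117549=767.17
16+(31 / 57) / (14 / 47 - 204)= 8730031 / 545718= 16.00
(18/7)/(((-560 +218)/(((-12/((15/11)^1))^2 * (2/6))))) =-1936/9975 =-0.19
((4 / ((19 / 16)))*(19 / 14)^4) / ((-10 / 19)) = -260642 / 12005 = -21.71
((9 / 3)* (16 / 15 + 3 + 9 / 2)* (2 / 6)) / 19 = 257 / 570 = 0.45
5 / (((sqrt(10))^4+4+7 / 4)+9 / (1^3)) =20 / 459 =0.04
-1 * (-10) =10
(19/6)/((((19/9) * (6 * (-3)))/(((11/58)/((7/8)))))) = -0.02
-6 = -6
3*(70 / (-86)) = -105 / 43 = -2.44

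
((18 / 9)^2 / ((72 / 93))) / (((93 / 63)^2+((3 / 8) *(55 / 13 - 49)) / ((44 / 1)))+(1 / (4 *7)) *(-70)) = -5213208 / 708745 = -7.36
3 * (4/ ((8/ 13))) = 39/ 2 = 19.50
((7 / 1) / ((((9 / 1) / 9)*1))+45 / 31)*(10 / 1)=2620 / 31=84.52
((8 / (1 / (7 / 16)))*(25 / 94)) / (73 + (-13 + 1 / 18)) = 1575 / 101614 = 0.02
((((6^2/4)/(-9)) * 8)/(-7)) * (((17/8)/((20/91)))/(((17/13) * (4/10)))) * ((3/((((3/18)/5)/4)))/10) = 1521/2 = 760.50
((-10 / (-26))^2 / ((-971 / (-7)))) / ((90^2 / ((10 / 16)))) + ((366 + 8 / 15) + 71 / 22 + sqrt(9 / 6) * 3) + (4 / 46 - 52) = 3 * sqrt(6) / 2 + 171021354885859 / 538060929120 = 321.52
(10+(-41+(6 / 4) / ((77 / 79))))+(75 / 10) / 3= -2076 / 77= -26.96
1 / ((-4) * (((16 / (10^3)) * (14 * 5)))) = -25 / 112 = -0.22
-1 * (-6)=6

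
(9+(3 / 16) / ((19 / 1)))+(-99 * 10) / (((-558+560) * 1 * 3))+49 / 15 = -696419 / 4560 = -152.72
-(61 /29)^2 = -3721 /841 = -4.42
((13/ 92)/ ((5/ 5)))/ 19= 13/ 1748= 0.01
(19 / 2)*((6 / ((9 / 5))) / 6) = 95 / 18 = 5.28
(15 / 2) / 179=15 / 358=0.04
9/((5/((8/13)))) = 72/65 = 1.11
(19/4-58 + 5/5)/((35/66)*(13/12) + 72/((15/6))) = -1.78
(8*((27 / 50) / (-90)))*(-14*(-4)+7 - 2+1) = -372 / 125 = -2.98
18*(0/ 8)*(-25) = 0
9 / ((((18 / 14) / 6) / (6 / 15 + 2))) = 504 / 5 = 100.80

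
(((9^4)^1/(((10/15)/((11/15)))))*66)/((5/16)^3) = 9755209728/625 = 15608335.56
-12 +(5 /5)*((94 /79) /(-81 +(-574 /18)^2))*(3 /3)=-35929185 /2994416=-12.00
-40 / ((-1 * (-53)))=-40 / 53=-0.75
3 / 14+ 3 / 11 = 75 / 154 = 0.49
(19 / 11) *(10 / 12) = 95 / 66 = 1.44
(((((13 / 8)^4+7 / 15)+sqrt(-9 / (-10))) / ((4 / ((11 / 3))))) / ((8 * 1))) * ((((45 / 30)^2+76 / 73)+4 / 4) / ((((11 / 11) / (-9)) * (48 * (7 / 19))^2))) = -324901553383 / 3086336655360 - 710809 * sqrt(10) / 167444480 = -0.12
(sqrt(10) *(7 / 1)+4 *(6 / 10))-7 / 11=97 / 55+7 *sqrt(10)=23.90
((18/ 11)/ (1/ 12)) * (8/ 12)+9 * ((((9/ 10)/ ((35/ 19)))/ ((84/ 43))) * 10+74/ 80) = 189405/ 4312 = 43.93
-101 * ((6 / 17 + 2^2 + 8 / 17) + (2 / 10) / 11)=-457227 / 935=-489.01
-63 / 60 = -1.05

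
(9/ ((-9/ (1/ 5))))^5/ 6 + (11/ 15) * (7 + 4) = 8.07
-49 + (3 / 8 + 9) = -317 / 8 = -39.62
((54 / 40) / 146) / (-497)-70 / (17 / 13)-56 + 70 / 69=-184725468791 / 1702304520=-108.51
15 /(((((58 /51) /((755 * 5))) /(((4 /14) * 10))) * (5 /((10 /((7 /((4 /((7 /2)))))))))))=462060000 /9947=46452.20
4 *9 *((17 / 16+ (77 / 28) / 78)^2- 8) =-2645783 / 10816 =-244.62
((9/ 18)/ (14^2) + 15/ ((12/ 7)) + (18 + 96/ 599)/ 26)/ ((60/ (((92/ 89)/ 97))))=0.00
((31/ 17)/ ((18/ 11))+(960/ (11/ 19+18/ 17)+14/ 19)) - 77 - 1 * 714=-202.99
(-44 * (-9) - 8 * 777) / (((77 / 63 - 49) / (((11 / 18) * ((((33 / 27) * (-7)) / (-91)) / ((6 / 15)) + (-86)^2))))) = 1846677173 / 3354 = 550589.50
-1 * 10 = -10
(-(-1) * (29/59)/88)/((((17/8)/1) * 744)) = 0.00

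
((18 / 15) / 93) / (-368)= -1 / 28520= -0.00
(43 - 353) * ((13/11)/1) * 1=-4030/11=-366.36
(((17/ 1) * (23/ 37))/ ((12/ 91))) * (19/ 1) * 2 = 676039/ 222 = 3045.22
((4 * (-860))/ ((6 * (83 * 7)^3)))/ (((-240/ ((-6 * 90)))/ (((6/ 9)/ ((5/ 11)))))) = -1892/ 196122941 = -0.00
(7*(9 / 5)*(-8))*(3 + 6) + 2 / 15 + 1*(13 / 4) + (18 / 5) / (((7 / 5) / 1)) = -378523 / 420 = -901.25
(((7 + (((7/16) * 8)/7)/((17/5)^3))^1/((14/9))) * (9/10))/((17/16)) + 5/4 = 59267911/11692940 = 5.07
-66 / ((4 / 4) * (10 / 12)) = -396 / 5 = -79.20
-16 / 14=-8 / 7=-1.14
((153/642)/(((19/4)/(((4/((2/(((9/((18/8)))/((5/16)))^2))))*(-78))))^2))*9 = 1499242086531072/24141875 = 62101310.96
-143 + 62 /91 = -12951 /91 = -142.32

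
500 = 500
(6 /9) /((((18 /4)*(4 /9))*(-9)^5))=-1 /177147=-0.00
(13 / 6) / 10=13 / 60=0.22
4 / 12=1 / 3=0.33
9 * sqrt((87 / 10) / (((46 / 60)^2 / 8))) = 108 * sqrt(435) / 23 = 97.94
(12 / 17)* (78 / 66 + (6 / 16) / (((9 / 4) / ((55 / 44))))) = 367 / 374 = 0.98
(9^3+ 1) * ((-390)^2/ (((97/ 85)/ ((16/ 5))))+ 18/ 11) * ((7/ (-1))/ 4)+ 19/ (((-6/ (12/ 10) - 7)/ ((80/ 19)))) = -1744113076885/ 3201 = -544865066.19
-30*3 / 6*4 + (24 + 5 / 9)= -319 / 9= -35.44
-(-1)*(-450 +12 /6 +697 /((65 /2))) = -27726 /65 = -426.55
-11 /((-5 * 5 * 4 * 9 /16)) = 44 /225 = 0.20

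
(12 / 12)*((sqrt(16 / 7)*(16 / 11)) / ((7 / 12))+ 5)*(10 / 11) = 7680*sqrt(7) / 5929+ 50 / 11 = 7.97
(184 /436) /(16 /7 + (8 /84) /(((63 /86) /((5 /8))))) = 121716 /682667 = 0.18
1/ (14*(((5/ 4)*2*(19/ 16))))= 16/ 665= 0.02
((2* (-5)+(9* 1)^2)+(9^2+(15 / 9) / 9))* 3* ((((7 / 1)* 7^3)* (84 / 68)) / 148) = 69059963 / 7548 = 9149.44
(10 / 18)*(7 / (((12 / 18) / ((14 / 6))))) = 13.61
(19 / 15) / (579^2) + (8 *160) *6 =38619763219 / 5028615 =7680.00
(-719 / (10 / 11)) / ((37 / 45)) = -961.91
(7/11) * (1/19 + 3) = 406/209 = 1.94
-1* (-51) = 51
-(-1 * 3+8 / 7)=13 / 7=1.86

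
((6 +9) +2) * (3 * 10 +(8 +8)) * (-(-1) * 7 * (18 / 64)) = 24633 / 16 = 1539.56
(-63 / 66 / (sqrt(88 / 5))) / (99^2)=-7*sqrt(110) / 3162456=-0.00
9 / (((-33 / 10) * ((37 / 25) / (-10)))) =7500 / 407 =18.43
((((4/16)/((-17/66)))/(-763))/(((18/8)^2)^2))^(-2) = 405918808.54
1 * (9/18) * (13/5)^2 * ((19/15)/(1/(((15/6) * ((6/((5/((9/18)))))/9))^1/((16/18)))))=3211/4000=0.80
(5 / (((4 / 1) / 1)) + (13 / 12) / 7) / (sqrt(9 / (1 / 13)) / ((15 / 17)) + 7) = -1475 / 15192 + 5015* sqrt(13) / 106344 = 0.07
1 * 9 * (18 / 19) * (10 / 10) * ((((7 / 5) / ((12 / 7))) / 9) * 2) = 1.55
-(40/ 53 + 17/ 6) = -1141/ 318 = -3.59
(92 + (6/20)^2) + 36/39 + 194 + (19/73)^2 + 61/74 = 73797257191/256324900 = 287.91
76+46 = 122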